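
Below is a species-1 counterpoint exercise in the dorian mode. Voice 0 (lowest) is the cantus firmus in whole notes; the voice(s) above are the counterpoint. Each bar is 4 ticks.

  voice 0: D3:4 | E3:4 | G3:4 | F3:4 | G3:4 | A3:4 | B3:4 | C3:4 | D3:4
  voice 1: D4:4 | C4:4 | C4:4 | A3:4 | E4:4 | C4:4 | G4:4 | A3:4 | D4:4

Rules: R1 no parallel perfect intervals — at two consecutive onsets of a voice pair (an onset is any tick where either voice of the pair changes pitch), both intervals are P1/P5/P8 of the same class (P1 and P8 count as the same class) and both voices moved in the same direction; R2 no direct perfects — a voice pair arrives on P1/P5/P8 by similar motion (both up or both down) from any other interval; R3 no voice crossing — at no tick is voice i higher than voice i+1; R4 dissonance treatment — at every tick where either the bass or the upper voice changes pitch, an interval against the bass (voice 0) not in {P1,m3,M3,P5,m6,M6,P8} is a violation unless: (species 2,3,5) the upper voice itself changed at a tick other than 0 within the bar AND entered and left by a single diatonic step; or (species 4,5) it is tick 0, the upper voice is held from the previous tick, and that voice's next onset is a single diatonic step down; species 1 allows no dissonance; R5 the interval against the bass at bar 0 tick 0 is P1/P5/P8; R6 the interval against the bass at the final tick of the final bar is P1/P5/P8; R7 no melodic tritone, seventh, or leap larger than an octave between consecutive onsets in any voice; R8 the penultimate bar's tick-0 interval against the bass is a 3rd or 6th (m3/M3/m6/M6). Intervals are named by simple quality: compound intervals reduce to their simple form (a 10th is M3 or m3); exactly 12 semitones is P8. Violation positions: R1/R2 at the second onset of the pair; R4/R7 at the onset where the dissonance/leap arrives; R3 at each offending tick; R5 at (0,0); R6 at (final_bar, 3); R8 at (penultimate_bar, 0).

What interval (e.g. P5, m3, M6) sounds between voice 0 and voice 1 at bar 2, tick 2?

P4

voice 0=G3 voice 1=C4 -> P4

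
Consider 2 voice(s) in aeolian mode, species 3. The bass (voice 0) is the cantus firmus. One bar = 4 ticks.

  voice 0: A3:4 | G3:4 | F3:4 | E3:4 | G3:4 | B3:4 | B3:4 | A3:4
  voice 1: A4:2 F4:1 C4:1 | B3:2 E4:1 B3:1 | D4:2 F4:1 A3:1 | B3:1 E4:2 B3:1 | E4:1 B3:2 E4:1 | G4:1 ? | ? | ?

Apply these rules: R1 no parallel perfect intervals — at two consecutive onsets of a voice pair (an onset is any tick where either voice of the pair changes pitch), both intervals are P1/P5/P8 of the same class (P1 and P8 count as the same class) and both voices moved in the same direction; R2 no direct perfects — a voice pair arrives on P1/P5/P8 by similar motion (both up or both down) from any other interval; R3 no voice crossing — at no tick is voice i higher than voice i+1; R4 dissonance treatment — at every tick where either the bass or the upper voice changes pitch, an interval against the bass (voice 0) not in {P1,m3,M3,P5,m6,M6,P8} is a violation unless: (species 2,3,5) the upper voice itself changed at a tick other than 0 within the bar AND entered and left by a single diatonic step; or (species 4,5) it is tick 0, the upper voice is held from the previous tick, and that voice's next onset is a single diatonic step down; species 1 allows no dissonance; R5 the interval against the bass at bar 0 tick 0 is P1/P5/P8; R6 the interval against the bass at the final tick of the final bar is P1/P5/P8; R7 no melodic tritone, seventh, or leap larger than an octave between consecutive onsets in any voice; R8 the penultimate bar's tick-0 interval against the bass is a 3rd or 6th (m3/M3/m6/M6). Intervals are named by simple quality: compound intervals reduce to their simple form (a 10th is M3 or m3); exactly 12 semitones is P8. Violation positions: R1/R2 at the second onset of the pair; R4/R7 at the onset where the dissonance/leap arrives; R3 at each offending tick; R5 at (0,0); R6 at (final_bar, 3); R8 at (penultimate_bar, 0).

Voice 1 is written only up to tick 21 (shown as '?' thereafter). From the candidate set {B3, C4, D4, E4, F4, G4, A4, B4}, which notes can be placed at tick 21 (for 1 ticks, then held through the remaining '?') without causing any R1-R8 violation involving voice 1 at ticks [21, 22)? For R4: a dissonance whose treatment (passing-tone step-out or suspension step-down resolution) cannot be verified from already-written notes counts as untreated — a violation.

{B3, B4, D4, G4}

B3: legal
C4: violates R4
D4: legal
E4: violates R4
F4: violates R4
G4: legal
A4: violates R4
B4: legal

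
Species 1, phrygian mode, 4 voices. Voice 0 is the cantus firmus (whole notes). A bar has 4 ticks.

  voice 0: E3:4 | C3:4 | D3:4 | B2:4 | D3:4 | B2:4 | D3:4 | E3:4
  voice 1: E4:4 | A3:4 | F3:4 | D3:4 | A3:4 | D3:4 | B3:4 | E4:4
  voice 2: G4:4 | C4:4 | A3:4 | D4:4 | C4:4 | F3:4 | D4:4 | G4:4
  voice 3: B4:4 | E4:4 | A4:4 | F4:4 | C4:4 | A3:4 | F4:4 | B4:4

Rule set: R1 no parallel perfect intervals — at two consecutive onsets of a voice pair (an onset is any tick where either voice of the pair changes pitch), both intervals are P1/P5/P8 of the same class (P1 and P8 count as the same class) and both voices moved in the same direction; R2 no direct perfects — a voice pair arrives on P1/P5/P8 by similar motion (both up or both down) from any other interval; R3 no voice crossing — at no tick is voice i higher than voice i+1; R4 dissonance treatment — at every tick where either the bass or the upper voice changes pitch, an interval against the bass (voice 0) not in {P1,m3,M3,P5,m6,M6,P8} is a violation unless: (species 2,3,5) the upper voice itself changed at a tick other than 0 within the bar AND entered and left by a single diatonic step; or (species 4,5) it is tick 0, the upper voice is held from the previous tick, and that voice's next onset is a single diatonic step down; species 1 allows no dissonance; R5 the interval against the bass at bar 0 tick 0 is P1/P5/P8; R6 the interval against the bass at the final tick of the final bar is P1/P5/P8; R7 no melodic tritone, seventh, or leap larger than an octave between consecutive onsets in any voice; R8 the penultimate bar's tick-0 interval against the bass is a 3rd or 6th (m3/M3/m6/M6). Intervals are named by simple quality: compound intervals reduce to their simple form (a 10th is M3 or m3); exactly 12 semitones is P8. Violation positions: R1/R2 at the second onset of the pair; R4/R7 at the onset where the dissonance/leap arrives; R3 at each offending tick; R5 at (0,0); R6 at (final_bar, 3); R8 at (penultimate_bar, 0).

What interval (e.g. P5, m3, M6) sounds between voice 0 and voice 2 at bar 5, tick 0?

TT

voice 0=B2 voice 2=F3 -> TT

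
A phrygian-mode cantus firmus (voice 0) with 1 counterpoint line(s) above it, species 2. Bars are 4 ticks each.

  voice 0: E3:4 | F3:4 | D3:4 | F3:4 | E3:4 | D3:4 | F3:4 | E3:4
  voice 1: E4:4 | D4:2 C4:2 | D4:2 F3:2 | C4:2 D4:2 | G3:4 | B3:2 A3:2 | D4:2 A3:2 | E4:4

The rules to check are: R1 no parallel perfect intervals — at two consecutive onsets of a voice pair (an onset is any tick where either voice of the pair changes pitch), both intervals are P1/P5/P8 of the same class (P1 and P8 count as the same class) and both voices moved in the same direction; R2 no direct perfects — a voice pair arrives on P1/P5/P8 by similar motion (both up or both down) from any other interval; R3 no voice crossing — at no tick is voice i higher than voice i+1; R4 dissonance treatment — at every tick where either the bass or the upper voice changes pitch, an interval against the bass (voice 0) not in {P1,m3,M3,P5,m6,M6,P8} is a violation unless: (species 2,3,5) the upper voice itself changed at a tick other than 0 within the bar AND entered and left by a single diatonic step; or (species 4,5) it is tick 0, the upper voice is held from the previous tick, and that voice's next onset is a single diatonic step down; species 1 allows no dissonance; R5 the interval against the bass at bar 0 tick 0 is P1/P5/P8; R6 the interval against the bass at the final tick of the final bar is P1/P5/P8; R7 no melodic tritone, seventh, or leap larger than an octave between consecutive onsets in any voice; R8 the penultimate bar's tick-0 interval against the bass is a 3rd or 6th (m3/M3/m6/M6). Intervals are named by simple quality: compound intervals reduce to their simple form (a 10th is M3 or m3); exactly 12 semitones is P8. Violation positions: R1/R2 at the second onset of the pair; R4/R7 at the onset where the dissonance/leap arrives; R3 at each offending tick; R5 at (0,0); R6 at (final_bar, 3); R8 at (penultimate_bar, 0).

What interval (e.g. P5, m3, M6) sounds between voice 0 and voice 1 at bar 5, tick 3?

P5

voice 0=D3 voice 1=A3 -> P5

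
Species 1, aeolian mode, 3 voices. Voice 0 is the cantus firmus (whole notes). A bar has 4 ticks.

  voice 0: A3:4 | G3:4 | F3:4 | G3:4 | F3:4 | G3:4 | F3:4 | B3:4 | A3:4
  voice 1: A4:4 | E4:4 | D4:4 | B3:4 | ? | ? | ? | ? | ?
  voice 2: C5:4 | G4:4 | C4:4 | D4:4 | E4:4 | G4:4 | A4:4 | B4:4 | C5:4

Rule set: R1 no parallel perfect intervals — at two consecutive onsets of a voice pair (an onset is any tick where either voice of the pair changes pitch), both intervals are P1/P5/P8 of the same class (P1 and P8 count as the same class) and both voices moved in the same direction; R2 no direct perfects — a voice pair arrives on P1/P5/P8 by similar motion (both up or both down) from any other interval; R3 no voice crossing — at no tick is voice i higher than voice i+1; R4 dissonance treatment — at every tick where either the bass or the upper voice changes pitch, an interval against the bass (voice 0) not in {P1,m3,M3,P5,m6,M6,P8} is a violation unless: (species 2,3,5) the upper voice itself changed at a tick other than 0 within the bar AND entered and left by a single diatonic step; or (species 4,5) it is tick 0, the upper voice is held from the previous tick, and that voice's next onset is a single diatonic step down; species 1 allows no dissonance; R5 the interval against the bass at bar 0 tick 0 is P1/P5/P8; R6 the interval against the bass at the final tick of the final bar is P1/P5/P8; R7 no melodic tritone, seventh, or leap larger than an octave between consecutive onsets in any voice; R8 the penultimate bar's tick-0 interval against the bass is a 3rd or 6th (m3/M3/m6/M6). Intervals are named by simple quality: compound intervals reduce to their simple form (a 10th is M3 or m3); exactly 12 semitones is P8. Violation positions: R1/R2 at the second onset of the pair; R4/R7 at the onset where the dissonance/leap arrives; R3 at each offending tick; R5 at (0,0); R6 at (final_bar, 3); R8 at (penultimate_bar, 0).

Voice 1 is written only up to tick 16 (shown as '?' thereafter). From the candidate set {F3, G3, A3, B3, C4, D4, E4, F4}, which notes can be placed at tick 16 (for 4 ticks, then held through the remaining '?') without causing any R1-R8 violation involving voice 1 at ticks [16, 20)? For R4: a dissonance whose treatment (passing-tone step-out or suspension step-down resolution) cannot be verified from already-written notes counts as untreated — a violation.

{A3, C4, D4}

F3: violates R2,R7
G3: violates R4
A3: legal
B3: violates R4
C4: legal
D4: legal
E4: violates R2,R4
F4: violates R3,R7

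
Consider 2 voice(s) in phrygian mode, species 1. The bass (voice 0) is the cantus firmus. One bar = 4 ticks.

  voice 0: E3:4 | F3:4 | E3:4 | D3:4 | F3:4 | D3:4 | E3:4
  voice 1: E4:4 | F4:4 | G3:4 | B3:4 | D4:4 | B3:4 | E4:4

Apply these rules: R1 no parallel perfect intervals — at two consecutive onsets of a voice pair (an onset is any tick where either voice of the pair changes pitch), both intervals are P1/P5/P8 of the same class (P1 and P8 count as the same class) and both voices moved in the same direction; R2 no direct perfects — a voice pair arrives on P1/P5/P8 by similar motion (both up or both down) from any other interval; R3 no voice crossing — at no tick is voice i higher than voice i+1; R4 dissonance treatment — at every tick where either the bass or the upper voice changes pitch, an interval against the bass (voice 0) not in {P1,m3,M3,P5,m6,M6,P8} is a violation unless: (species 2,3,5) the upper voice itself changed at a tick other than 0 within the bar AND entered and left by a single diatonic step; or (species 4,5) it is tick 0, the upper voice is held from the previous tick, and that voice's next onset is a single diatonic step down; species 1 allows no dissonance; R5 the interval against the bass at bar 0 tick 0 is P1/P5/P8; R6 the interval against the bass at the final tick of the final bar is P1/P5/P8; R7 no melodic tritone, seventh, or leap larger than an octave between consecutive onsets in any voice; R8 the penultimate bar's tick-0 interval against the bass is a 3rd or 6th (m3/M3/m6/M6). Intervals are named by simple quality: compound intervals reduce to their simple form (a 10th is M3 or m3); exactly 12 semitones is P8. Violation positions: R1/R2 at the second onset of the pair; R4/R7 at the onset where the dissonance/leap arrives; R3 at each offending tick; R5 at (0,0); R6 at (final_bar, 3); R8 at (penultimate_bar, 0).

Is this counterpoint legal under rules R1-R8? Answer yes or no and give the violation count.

bar 0: v0=E3 v1=E4 (P8)
bar 1: v0=F3 v1=F4 (P8)
bar 2: v0=E3 v1=G3 (m3)
bar 3: v0=D3 v1=B3 (M6)
bar 4: v0=F3 v1=D4 (M6)
bar 5: v0=D3 v1=B3 (M6)
bar 6: v0=E3 v1=E4 (P8)
  R1 @ bar1.0: E3/E4 P8 -> F3/F4 P8 similar
  R7 @ bar2.0: F4->G3 leap 10st
  R2 @ bar6.0: D3/B3 M6 -> E3/E4 P8 similar

No (3 violations)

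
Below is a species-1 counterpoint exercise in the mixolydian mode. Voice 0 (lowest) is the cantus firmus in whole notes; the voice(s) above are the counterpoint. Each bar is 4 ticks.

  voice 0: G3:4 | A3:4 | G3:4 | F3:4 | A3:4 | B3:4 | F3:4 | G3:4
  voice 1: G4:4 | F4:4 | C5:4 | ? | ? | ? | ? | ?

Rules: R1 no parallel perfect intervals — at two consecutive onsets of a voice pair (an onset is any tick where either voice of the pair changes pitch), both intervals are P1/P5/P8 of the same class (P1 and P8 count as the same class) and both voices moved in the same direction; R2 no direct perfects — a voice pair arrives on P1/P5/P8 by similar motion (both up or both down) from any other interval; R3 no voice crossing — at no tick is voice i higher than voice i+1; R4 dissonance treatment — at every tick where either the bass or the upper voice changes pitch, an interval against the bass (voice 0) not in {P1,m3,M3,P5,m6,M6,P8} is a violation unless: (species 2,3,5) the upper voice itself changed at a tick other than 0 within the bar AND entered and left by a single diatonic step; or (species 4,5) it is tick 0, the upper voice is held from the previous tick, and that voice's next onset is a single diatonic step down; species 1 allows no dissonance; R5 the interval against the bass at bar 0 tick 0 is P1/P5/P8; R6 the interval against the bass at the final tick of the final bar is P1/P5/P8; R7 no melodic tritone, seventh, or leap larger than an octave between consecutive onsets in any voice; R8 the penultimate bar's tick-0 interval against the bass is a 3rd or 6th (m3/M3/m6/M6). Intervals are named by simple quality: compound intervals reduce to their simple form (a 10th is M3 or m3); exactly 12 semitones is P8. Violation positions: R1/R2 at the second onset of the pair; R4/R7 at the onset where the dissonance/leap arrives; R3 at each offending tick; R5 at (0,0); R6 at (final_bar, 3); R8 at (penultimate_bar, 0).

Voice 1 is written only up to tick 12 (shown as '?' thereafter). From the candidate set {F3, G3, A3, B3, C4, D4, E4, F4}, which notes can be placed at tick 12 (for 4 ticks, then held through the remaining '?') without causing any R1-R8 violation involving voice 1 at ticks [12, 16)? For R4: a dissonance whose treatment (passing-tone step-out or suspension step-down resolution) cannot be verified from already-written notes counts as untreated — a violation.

{}

F3: violates R2,R7
G3: violates R4,R7
A3: violates R7
B3: violates R4,R7
C4: violates R2
D4: violates R7
E4: violates R4
F4: violates R2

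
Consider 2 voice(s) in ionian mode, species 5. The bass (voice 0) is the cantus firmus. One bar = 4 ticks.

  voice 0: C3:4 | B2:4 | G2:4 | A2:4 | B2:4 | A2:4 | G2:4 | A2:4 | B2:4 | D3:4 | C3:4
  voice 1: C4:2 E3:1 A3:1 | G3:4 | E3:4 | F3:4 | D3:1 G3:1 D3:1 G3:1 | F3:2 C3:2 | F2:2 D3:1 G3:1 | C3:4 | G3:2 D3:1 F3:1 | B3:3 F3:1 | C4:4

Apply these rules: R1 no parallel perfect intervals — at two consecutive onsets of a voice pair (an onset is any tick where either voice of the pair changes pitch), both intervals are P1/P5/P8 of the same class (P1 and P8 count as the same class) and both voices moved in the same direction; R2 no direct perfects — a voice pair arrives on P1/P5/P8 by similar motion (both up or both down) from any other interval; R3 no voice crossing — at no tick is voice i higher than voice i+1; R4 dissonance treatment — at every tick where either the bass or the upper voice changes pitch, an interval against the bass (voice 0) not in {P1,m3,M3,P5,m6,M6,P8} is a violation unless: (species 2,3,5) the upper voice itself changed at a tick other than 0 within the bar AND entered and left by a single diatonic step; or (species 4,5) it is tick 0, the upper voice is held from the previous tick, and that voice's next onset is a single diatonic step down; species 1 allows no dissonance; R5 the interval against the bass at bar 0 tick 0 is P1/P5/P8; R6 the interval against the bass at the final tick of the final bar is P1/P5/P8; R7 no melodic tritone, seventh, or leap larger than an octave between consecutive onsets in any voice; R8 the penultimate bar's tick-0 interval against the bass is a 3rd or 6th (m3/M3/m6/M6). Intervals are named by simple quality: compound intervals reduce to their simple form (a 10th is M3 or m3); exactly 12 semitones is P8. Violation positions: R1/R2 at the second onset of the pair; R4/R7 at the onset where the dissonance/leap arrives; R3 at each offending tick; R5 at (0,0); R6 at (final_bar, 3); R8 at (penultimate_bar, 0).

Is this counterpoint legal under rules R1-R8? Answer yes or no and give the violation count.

bar 0: v0=C3 v1=C4 (P8)
bar 1: v0=B2 v1=G3 (m6)
bar 2: v0=G2 v1=E3 (M6)
bar 3: v0=A2 v1=F3 (m6)
bar 4: v0=B2 v1=D3 (m3)
bar 5: v0=A2 v1=F3 (m6)
bar 6: v0=G2 v1=F2 (M2)
bar 7: v0=A2 v1=C3 (m3)
bar 8: v0=B2 v1=G3 (m6)
bar 9: v0=D3 v1=B3 (M6)
bar 10: v0=C3 v1=C4 (P8)
  R3 @ bar6.0: G2 above F2
  R4 @ bar6.0: G2/F2 M2 untreated
  R3 @ bar6.1: G2 above F2
  R4 @ bar8.3: B2/F3 TT untreated
  R7 @ bar9.0: F3->B3 leap 6st
  R7 @ bar9.3: B3->F3 leap 6st

No (6 violations)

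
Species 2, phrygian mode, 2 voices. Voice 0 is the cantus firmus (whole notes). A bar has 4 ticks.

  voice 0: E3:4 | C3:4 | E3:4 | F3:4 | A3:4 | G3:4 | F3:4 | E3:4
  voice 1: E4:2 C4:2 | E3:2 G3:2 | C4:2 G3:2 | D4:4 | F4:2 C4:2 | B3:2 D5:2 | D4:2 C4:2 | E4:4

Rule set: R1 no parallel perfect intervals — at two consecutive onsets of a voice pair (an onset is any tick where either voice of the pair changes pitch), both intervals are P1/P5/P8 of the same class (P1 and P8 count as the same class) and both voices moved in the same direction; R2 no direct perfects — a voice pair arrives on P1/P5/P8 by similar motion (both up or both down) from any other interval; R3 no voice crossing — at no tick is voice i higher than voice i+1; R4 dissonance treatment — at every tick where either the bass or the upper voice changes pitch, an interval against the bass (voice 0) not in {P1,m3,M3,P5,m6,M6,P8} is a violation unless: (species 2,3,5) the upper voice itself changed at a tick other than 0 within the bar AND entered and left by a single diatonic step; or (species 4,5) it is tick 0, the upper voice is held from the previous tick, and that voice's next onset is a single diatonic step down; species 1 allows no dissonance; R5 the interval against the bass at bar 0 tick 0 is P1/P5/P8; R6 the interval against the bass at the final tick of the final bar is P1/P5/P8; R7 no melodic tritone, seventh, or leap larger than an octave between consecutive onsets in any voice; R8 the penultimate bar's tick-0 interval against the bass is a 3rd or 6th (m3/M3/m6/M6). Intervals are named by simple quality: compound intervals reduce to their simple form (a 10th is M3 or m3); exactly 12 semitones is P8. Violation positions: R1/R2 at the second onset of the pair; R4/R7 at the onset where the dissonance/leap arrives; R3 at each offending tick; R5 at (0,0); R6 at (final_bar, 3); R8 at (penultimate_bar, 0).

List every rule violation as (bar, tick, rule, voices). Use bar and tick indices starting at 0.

(5, 2, R7, (1,))

bar 0: v0=E3 v1=E4 downbeat P8
bar 1: v0=C3 v1=E3 downbeat M3
bar 2: v0=E3 v1=C4 downbeat m6
bar 3: v0=F3 v1=D4 downbeat M6
bar 4: v0=A3 v1=F4 downbeat m6
bar 5: v0=G3 v1=B3 downbeat M3
bar 6: v0=F3 v1=D4 downbeat M6
bar 7: v0=E3 v1=E4 downbeat P8
  -> R7 @ bar 5 tick 2 v(1,): B3->D5 leap 15st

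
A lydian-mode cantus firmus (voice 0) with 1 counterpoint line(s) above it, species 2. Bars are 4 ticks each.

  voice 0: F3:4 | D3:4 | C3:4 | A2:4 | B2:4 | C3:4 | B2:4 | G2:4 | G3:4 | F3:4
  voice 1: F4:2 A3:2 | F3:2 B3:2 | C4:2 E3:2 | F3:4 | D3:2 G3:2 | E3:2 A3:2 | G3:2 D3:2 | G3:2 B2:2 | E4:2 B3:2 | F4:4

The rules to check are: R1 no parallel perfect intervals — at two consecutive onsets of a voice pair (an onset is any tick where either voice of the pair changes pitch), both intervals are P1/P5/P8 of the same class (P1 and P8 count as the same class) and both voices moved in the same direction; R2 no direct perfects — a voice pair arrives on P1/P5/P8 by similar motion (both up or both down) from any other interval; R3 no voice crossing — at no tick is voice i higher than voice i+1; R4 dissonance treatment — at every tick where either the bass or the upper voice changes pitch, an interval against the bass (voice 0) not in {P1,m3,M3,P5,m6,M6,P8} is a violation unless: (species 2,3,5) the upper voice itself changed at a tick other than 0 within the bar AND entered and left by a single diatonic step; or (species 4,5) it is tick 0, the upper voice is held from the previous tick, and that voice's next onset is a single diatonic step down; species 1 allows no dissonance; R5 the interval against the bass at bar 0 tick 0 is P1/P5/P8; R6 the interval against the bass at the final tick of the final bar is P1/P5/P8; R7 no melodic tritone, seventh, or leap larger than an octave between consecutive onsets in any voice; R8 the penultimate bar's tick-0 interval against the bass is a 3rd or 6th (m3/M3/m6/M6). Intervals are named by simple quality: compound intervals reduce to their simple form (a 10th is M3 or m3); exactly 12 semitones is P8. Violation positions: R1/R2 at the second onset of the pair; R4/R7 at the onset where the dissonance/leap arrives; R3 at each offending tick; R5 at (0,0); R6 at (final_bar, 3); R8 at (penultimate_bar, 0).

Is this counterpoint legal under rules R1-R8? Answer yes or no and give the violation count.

No (3 violations)

bar 0: v0=F3 v1=F4 (P8)
bar 1: v0=D3 v1=F3 (m3)
bar 2: v0=C3 v1=C4 (P8)
bar 3: v0=A2 v1=F3 (m6)
bar 4: v0=B2 v1=D3 (m3)
bar 5: v0=C3 v1=E3 (M3)
bar 6: v0=B2 v1=G3 (m6)
bar 7: v0=G2 v1=G3 (P8)
bar 8: v0=G3 v1=E4 (M6)
bar 9: v0=F3 v1=F4 (P8)
  R7 @ bar1.2: F3->B3 leap 6st
  R7 @ bar8.0: B2->E4 leap 17st
  R7 @ bar9.0: B3->F4 leap 6st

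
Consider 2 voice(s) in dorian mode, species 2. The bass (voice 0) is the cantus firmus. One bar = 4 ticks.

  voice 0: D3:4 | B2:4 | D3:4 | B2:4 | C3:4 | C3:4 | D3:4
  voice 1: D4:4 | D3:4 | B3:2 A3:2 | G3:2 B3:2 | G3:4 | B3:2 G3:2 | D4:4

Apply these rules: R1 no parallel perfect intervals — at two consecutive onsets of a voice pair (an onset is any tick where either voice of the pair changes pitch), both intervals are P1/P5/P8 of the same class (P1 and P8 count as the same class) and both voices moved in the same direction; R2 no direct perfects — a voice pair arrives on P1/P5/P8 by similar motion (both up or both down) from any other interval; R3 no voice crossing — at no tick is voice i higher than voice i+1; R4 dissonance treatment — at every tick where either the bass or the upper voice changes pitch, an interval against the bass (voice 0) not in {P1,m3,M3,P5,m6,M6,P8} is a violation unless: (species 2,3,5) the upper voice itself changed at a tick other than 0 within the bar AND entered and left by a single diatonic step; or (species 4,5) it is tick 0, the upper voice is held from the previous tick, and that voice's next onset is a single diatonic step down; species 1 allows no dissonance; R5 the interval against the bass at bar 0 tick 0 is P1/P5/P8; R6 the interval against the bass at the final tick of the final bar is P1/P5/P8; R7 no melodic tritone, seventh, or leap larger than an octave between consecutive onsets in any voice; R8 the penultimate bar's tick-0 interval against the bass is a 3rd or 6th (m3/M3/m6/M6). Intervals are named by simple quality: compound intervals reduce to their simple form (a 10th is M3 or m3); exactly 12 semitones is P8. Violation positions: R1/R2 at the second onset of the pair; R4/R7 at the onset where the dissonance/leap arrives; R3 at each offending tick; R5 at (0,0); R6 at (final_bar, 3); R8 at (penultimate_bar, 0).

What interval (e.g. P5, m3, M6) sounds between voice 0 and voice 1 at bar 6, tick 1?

voice 0=D3 voice 1=D4 -> P8

P8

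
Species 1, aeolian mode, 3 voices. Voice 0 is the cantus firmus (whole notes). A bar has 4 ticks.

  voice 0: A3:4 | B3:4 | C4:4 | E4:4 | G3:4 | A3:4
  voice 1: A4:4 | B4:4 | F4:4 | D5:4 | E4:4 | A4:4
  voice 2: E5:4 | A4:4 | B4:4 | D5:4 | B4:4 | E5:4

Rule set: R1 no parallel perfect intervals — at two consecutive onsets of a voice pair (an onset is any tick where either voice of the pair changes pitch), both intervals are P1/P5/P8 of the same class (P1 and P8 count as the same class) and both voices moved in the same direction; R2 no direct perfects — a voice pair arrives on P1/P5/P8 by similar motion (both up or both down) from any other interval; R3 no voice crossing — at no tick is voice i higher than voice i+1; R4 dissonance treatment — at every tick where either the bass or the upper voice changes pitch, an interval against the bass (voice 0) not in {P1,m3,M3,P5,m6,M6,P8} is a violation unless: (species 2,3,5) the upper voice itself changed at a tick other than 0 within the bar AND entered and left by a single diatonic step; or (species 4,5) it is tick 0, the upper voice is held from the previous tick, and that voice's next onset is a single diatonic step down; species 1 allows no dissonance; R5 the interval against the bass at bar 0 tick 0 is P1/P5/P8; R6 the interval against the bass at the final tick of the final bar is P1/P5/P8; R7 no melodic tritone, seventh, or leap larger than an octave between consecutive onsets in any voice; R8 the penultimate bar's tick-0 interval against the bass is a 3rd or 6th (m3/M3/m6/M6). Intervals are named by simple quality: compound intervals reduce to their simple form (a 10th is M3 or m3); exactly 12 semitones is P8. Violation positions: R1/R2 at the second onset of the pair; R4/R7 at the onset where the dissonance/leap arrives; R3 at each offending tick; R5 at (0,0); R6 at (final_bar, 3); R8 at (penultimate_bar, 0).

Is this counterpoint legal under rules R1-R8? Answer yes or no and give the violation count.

No (17 violations)

bar 0: v0=A3 v1=A4 v2=E5 (P5)
bar 1: v0=B3 v1=B4 v2=A4 (m7)
bar 2: v0=C4 v1=F4 v2=B4 (M7)
bar 3: v0=E4 v1=D5 v2=D5 (m7)
bar 4: v0=G3 v1=E4 v2=B4 (M3)
bar 5: v0=A3 v1=A4 v2=E5 (P5)
  R1 @ bar1.0: A3/A4 P8 -> B3/B4 P8 similar
  R3 @ bar1.0: B4 above A4
  R4 @ bar1.0: B3/A4 m7 untreated
  R3 @ bar1.1: B4 above A4
  R3 @ bar1.2: B4 above A4
  R3 @ bar1.3: B4 above A4
  R4 @ bar2.0: C4/F4 P4 untreated
  R4 @ bar2.0: C4/B4 M7 untreated
  R7 @ bar2.0: B4->F4 leap 6st
  R2 @ bar3.0: F4/B4 TT -> D5/D5 P1 similar
  R4 @ bar3.0: E4/D5 m7 untreated
  R4 @ bar3.0: E4/D5 m7 untreated
  R2 @ bar4.0: D5/D5 P1 -> E4/B4 P5 similar
  R7 @ bar4.0: D5->E4 leap 10st
  R1 @ bar5.0: E4/B4 P5 -> A4/E5 P5 similar
  R2 @ bar5.0: G3/E4 M6 -> A3/A4 P8 similar
  R2 @ bar5.0: G3/B4 M3 -> A3/E5 P5 similar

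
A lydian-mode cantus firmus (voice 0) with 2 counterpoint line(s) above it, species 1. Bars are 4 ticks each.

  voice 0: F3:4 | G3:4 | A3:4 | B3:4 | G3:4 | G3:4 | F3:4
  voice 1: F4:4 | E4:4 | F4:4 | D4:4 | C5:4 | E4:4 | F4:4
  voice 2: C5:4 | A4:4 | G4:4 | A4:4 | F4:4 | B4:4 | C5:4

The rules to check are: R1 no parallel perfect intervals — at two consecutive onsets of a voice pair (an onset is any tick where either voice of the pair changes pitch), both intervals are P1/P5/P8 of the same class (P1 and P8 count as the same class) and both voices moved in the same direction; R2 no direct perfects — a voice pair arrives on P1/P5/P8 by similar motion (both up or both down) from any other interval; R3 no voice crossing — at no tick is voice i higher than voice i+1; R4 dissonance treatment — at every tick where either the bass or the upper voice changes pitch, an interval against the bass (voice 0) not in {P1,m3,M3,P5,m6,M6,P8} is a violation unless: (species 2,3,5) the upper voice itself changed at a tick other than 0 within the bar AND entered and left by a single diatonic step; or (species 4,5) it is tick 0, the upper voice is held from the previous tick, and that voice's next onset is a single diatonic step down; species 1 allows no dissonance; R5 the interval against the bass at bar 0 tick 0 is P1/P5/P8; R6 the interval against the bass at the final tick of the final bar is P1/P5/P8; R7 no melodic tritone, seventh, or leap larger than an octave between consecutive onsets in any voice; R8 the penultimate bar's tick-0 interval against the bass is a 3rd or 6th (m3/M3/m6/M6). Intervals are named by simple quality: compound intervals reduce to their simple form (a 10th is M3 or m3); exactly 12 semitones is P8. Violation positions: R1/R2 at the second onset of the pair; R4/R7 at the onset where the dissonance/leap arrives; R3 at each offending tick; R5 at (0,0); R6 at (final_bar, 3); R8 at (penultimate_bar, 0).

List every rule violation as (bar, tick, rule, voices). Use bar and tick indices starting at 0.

(1, 0, R4, (0, 2))
(2, 0, R4, (0, 2))
(3, 0, R4, (0, 2))
(4, 0, R3, (1, 2))
(4, 0, R4, (0, 1))
(4, 0, R4, (0, 2))
(4, 0, R7, (1,))
(4, 1, R3, (1, 2))
(4, 2, R3, (1, 2))
(4, 3, R3, (1, 2))
(5, 0, R7, (2,))
(6, 0, R1, (1, 2))

bar 0: v0=F3 v1=F4 v2=C5 downbeat P5
bar 1: v0=G3 v1=E4 v2=A4 downbeat M2
bar 2: v0=A3 v1=F4 v2=G4 downbeat m7
bar 3: v0=B3 v1=D4 v2=A4 downbeat m7
bar 4: v0=G3 v1=C5 v2=F4 downbeat m7
bar 5: v0=G3 v1=E4 v2=B4 downbeat M3
bar 6: v0=F3 v1=F4 v2=C5 downbeat P5
  -> R4 @ bar 1 tick 0 v(0, 2): G3/A4 M2 untreated
  -> R4 @ bar 2 tick 0 v(0, 2): A3/G4 m7 untreated
  -> R4 @ bar 3 tick 0 v(0, 2): B3/A4 m7 untreated
  -> R3 @ bar 4 tick 0 v(1, 2): C5 above F4
  -> R4 @ bar 4 tick 0 v(0, 1): G3/C5 P4 untreated
  -> R4 @ bar 4 tick 0 v(0, 2): G3/F4 m7 untreated
  -> R7 @ bar 4 tick 0 v(1,): D4->C5 leap 10st
  -> R3 @ bar 4 tick 1 v(1, 2): C5 above F4
  -> R3 @ bar 4 tick 2 v(1, 2): C5 above F4
  -> R3 @ bar 4 tick 3 v(1, 2): C5 above F4
  -> R7 @ bar 5 tick 0 v(2,): F4->B4 leap 6st
  -> R1 @ bar 6 tick 0 v(1, 2): E4/B4 P5 -> F4/C5 P5 similar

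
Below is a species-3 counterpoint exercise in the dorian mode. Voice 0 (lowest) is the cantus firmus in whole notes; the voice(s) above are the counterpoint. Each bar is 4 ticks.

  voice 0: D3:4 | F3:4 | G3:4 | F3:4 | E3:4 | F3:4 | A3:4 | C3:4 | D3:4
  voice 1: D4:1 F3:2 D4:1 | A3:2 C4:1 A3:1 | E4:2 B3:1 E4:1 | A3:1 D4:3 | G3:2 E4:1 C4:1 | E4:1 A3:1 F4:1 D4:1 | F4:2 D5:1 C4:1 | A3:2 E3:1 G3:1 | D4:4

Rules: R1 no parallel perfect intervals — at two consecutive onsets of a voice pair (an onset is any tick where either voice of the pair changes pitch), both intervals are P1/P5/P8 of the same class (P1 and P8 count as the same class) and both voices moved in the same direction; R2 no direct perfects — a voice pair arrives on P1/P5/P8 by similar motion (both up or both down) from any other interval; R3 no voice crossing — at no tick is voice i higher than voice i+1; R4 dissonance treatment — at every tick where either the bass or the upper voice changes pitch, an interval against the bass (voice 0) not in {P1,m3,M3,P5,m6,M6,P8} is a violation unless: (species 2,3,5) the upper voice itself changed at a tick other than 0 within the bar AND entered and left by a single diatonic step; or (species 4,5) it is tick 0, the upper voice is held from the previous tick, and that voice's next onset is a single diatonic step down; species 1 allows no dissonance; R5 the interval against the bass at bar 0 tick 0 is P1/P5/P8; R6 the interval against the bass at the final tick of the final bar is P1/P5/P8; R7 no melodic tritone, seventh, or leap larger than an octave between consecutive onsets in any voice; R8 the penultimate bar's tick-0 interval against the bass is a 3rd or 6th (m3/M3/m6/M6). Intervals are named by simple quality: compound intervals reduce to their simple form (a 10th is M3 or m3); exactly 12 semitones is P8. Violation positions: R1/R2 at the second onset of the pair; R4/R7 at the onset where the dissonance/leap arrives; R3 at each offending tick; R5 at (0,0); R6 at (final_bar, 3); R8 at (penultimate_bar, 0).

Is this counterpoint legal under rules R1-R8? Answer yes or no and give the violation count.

No (4 violations)

bar 0: v0=D3 v1=D4 (P8)
bar 1: v0=F3 v1=A3 (M3)
bar 2: v0=G3 v1=E4 (M6)
bar 3: v0=F3 v1=A3 (M3)
bar 4: v0=E3 v1=G3 (m3)
bar 5: v0=F3 v1=E4 (M7)
bar 6: v0=A3 v1=F4 (m6)
bar 7: v0=C3 v1=A3 (M6)
bar 8: v0=D3 v1=D4 (P8)
  R4 @ bar5.0: F3/E4 M7 untreated
  R4 @ bar6.2: A3/D5 P4 untreated
  R7 @ bar6.3: D5->C4 leap 14st
  R2 @ bar8.0: C3/G3 P5 -> D3/D4 P8 similar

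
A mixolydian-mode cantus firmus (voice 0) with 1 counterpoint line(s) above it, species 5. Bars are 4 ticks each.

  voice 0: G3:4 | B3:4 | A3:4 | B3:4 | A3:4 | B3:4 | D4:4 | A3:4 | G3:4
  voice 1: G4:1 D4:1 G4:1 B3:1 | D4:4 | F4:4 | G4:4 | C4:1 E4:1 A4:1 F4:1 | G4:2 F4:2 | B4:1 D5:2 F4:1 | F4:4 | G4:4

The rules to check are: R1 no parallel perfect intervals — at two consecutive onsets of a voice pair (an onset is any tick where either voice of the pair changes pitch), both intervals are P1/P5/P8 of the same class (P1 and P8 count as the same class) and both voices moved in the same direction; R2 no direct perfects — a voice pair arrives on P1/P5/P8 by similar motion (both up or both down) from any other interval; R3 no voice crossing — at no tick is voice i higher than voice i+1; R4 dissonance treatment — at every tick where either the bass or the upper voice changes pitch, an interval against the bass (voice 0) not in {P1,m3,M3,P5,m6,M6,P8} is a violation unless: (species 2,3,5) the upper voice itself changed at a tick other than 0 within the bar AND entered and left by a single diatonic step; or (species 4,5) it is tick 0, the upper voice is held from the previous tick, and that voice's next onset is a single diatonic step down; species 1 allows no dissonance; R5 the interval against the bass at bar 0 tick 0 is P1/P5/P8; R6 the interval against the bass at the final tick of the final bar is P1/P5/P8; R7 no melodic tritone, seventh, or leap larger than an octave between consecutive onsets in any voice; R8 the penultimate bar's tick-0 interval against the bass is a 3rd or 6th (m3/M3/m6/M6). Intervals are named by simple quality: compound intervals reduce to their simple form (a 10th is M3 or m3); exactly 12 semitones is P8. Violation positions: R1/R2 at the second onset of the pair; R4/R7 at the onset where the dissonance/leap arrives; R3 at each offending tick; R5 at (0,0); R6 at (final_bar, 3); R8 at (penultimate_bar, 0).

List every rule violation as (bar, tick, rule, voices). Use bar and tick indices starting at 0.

bar 0: v0=G3 v1=G4 downbeat P8
bar 1: v0=B3 v1=D4 downbeat m3
bar 2: v0=A3 v1=F4 downbeat m6
bar 3: v0=B3 v1=G4 downbeat m6
bar 4: v0=A3 v1=C4 downbeat m3
bar 5: v0=B3 v1=G4 downbeat m6
bar 6: v0=D4 v1=B4 downbeat M6
bar 7: v0=A3 v1=F4 downbeat m6
bar 8: v0=G3 v1=G4 downbeat P8
  -> R4 @ bar 5 tick 2 v(0, 1): B3/F4 TT untreated
  -> R7 @ bar 6 tick 0 v(1,): F4->B4 leap 6st

(5, 2, R4, (0, 1))
(6, 0, R7, (1,))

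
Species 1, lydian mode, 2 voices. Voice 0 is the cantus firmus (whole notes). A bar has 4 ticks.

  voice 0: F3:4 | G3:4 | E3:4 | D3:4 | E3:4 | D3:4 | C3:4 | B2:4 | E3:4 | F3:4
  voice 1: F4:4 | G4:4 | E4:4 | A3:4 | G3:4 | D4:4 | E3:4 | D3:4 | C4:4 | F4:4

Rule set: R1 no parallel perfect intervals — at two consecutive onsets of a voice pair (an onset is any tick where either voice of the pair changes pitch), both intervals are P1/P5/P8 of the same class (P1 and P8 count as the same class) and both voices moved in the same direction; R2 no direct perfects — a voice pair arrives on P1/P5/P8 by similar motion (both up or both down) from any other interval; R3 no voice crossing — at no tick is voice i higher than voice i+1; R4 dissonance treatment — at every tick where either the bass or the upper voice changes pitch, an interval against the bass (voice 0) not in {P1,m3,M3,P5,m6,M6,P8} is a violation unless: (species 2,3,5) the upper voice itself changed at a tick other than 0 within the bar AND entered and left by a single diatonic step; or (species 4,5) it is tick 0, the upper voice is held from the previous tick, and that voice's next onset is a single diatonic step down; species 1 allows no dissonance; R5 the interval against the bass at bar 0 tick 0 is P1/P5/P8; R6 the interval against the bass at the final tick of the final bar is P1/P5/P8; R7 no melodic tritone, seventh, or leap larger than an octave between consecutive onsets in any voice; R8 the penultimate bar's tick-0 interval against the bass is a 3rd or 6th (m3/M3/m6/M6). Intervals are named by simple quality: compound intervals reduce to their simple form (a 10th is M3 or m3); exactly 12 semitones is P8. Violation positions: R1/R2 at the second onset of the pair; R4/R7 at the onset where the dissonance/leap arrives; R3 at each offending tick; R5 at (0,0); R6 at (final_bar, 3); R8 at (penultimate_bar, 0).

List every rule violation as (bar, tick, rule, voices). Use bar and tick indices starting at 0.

bar 0: v0=F3 v1=F4 downbeat P8
bar 1: v0=G3 v1=G4 downbeat P8
bar 2: v0=E3 v1=E4 downbeat P8
bar 3: v0=D3 v1=A3 downbeat P5
bar 4: v0=E3 v1=G3 downbeat m3
bar 5: v0=D3 v1=D4 downbeat P8
bar 6: v0=C3 v1=E3 downbeat M3
bar 7: v0=B2 v1=D3 downbeat m3
bar 8: v0=E3 v1=C4 downbeat m6
bar 9: v0=F3 v1=F4 downbeat P8
  -> R1 @ bar 1 tick 0 v(0, 1): F3/F4 P8 -> G3/G4 P8 similar
  -> R1 @ bar 2 tick 0 v(0, 1): G3/G4 P8 -> E3/E4 P8 similar
  -> R2 @ bar 3 tick 0 v(0, 1): E3/E4 P8 -> D3/A3 P5 similar
  -> R7 @ bar 6 tick 0 v(1,): D4->E3 leap 10st
  -> R7 @ bar 8 tick 0 v(1,): D3->C4 leap 10st
  -> R2 @ bar 9 tick 0 v(0, 1): E3/C4 m6 -> F3/F4 P8 similar

(1, 0, R1, (0, 1))
(2, 0, R1, (0, 1))
(3, 0, R2, (0, 1))
(6, 0, R7, (1,))
(8, 0, R7, (1,))
(9, 0, R2, (0, 1))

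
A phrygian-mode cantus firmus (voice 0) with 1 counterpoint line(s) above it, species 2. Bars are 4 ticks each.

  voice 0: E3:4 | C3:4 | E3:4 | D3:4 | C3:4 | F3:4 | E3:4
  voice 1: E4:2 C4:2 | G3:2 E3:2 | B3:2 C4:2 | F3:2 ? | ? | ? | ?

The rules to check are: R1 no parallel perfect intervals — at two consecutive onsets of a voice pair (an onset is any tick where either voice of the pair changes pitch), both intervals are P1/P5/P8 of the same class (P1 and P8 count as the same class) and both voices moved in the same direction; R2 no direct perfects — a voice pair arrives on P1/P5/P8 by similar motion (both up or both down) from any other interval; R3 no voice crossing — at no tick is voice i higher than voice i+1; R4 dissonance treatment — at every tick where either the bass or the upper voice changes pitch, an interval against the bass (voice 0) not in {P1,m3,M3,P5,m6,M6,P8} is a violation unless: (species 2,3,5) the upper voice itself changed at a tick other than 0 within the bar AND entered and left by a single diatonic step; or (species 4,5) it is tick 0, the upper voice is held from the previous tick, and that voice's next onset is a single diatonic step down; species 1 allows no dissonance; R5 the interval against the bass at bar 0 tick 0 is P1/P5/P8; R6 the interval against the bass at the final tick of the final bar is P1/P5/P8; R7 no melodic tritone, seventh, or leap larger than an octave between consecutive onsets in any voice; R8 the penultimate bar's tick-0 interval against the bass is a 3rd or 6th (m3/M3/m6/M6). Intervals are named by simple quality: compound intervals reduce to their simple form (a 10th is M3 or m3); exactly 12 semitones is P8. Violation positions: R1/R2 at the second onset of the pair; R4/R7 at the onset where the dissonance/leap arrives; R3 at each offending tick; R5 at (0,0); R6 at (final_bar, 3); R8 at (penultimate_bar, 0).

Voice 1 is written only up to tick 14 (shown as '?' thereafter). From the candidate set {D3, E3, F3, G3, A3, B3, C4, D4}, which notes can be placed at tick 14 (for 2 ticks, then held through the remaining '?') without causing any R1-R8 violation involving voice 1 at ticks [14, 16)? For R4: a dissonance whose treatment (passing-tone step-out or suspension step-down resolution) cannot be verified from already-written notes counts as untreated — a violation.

D3: legal
E3: violates R4
F3: legal
G3: violates R4
A3: legal
B3: violates R7
C4: violates R4
D4: legal

{A3, D3, D4, F3}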